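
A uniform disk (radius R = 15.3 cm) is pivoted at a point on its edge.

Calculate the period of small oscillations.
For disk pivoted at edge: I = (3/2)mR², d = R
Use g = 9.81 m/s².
I/m = (3/2)R² = 0.03511 m²; d = R = 0.153 m
T = 2π√((3/2)R²/(gR)) = 2π√(3R/(2g)) = 0.961 s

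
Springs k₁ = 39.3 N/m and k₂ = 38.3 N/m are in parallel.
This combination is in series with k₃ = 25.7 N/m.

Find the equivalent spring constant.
k₁₂ = k₁ + k₂ = 77.6 N/m (parallel)
1/k_eq = 1/k₁₂ + 1/k₃ → k_eq = 19.31 N/m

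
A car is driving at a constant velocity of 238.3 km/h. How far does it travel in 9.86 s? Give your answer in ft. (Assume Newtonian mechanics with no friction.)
d = vt (with unit conversion) = 2141.0 ft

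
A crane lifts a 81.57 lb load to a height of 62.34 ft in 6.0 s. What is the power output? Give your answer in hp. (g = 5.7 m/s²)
W = mgh = 37×5.7×19 = 4007 J
P = W/t = 4007/6 = 667.9 W = 0.8956 hp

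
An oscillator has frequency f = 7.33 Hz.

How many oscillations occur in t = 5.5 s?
n = f×t = 7.33×5.5 = 40.31 oscillations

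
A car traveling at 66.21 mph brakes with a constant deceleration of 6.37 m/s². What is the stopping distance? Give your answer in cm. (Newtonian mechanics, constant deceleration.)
d = v₀² / (2a) (with unit conversion) = 6877.0 cm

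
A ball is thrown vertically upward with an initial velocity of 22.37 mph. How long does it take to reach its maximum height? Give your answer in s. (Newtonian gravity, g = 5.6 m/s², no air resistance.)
t_up = v₀/g (with unit conversion) = 1.786 s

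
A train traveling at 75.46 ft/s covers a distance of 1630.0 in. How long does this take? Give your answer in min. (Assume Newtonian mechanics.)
t = d/v (with unit conversion) = 0.03 min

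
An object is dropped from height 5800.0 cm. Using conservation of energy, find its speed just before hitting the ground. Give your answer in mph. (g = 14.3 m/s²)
mgh = ½mv² → v = √(2gh) = √(2×14.3×58) = 40.73 m/s = 91.11 mph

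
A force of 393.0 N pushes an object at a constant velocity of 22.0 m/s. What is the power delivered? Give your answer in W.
P = Fv = 393 N × 22 m/s = 8646 W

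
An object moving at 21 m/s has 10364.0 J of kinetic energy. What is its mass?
KE = ½mv² → m = 2KE/v² = 2×10364.0/21² = 47.0 kg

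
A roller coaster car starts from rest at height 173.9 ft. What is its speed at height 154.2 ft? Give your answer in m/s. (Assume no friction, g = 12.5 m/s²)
mgh₁ = ½mv₂² + mgh₂ → v₂ = √(2g(h₁−h₂)) = √(2×12.5×(53−47)) = 12.25 m/s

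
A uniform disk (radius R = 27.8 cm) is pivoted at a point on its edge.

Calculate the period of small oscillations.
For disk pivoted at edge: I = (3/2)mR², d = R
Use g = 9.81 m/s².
I/m = (3/2)R² = 0.1159 m²; d = R = 0.278 m
T = 2π√((3/2)R²/(gR)) = 2π√(3R/(2g)) = 1.295 s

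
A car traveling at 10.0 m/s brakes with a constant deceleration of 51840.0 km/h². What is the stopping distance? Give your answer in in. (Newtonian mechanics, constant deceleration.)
d = v₀² / (2a) (with unit conversion) = 492.1 in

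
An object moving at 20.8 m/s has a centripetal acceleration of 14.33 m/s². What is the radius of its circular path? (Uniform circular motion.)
r = v²/a_c = 20.8²/14.33 = 30.19 m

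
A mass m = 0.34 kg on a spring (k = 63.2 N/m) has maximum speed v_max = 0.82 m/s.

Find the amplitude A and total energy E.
½mv²_max = ½kA² → A = v_max√(m/k) = 0.82×√(0.34/63.2) = 0.06014 m = 6.014 cm
E = ½mv²_max = ½×0.34×0.82² = 0.1143 J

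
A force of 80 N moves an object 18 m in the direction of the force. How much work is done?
W = Fd = 80×18 = 1440.0 J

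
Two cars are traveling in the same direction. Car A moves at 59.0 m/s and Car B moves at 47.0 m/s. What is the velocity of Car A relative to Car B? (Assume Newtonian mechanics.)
v_rel = v_A - v_B = 59.0 - 47.0 = 12.0 m/s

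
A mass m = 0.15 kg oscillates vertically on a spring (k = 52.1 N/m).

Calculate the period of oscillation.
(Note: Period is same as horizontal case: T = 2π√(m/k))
T = 2π√(m/k) = 2π√(0.15/52.1) = 0.3371 s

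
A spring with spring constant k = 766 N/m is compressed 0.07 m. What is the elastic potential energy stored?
PE = ½kx² = ½×766×0.07² = 1.877 J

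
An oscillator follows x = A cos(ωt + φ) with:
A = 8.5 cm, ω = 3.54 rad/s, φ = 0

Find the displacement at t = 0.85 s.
x = A cos(ωt + φ) = 8.5×cos(3.54×0.85 + 0) = -8.425 cm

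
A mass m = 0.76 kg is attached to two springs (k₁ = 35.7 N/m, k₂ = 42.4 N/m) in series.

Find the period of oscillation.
k_eq = k₁k₂/(k₁+k₂) = 19.38 N/m
T = 2π√(m/k_eq) = 2π√(0.76/19.38) = 1.244 s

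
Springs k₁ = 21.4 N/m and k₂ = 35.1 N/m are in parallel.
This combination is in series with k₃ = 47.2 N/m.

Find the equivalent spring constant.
k₁₂ = k₁ + k₂ = 56.5 N/m (parallel)
1/k_eq = 1/k₁₂ + 1/k₃ → k_eq = 25.72 N/m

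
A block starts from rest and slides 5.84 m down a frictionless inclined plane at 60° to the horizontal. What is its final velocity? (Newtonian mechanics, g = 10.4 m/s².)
a = g sin(θ) = 10.4 × sin(60°) = 9.01 m/s²
v = √(2ad) = √(2 × 9.01 × 5.84) = 10.26 m/s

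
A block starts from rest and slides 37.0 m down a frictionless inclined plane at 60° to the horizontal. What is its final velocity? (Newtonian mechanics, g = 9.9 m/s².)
a = g sin(θ) = 9.9 × sin(60°) = 8.57 m/s²
v = √(2ad) = √(2 × 8.57 × 37.0) = 25.19 m/s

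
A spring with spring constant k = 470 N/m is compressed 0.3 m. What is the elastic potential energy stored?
PE = ½kx² = ½×470×0.3² = 21.15 J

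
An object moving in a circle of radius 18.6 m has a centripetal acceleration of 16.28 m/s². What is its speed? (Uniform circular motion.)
v = √(a_c × r) = √(16.28 × 18.6) = 17.4 m/s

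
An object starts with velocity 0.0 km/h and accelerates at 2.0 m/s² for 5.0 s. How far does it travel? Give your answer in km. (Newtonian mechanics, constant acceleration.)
d = v₀t + ½at² (with unit conversion) = 0.025 km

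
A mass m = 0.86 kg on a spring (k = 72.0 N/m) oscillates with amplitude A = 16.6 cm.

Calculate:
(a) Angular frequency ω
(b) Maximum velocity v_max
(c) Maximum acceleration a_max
ω = √(k/m) = √(72.0/0.86) = 9.15 rad/s
v_max = ωA = 9.15×0.166 = 1.519 m/s
a_max = ω²A = 9.15²×0.166 = 13.9 m/s²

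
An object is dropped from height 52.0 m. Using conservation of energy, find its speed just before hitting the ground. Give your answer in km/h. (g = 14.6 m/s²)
mgh = ½mv² → v = √(2gh) = √(2×14.6×52) = 38.97 m/s = 140.3 km/h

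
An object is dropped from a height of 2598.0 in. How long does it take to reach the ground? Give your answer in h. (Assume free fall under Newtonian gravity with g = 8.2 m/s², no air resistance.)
t = √(2h/g) (with unit conversion) = 0.001114 h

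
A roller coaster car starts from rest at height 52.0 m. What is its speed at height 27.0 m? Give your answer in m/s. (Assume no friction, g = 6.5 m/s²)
mgh₁ = ½mv₂² + mgh₂ → v₂ = √(2g(h₁−h₂)) = √(2×6.5×(52−27)) = 18.03 m/s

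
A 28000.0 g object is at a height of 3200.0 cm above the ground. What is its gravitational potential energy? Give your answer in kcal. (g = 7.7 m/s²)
PE = mgh = 28 kg × 7.7 m/s² × 32 m = 6899 J = 1.649 kcal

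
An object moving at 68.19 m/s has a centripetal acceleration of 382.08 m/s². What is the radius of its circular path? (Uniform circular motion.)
r = v²/a_c = 68.19²/382.08 = 12.17 m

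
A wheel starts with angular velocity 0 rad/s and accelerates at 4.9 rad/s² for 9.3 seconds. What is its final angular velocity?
ω = ω₀ + αt = 0 + 4.9 × 9.3 = 45.57 rad/s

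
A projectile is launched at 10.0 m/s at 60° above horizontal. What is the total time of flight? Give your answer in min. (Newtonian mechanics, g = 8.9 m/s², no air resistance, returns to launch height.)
T = 2v₀sin(θ)/g (with unit conversion) = 0.03244 min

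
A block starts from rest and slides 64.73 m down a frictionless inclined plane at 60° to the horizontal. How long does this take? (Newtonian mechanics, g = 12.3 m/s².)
a = g sin(θ) = 12.3 × sin(60°) = 10.65 m/s²
t = √(2d/a) = √(2 × 64.73 / 10.65) = 3.49 s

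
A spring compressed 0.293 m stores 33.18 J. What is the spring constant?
PE = ½kx² → k = 2PE/x² = 2×33.18/0.293² = 773.0 N/m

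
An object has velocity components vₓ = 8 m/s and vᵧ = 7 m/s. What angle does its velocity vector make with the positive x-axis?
θ = arctan(vᵧ/vₓ) = arctan(7/8) = 41.19°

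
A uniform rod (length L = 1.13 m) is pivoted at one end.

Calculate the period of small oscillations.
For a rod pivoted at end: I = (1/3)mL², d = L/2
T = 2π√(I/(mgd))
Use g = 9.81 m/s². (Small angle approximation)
I/m = (1/3)L² = 0.4256 m²; d = L/2 = 0.565 m
T = 2π√(I/(mgd)) = 2π√(0.4256/(9.81×0.565)) = 1.741 s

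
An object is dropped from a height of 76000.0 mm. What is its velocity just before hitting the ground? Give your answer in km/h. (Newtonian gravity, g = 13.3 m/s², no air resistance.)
v = √(2gh) (with unit conversion) = 161.9 km/h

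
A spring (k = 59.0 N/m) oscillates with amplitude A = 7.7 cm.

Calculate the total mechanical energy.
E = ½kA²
E = ½kA² = ½×59.0×(0.077)² = 0.1749 J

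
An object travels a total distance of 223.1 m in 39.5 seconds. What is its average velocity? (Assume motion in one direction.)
v_avg = Δd / Δt = 223.1 / 39.5 = 5.65 m/s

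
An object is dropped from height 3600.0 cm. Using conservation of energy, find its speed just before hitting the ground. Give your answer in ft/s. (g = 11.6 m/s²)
mgh = ½mv² → v = √(2gh) = √(2×11.6×36) = 28.9 m/s = 94.82 ft/s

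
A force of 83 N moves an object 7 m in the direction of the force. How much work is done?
W = Fd = 83×7 = 581.0 J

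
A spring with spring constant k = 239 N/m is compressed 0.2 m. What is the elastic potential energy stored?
PE = ½kx² = ½×239×0.2² = 4.78 J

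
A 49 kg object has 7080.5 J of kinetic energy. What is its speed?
KE = ½mv² → v = √(2KE/m) = √(2×7080.5/49) = 17.0 m/s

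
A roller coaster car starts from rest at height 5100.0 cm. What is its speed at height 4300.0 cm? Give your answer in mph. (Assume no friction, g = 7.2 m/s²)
mgh₁ = ½mv₂² + mgh₂ → v₂ = √(2g(h₁−h₂)) = √(2×7.2×(51−43)) = 10.73 m/s = 24.01 mph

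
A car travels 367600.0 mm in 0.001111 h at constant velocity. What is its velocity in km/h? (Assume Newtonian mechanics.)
v = d/t (with unit conversion) = 330.9 km/h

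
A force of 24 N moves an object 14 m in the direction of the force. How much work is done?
W = Fd = 24×14 = 336.0 J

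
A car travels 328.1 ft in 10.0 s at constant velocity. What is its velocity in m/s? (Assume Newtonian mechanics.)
v = d/t (with unit conversion) = 10.0 m/s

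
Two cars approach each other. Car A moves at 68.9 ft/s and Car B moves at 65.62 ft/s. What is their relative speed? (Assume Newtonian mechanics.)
v_rel = v_A + v_B = 68.9 + 65.62 = 134.5 ft/s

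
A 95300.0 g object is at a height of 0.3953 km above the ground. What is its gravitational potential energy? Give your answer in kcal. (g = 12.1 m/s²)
PE = mgh = 95.3 kg × 12.1 m/s² × 395.3 m = 4.558e+05 J = 108.9 kcal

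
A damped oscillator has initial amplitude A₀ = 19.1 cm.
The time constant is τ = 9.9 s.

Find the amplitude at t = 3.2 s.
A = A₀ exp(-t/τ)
A = A₀ exp(−t/τ) = 19.1×exp(−3.2/9.9) = 13.82 cm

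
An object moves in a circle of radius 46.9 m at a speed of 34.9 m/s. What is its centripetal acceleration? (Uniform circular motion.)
a_c = v²/r = 34.9²/46.9 = 1218.01/46.9 = 25.97 m/s²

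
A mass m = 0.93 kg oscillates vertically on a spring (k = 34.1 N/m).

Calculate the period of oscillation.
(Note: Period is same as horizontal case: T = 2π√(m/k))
T = 2π√(m/k) = 2π√(0.93/34.1) = 1.038 s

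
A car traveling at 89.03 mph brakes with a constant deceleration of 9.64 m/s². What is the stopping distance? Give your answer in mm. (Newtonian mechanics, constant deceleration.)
d = v₀² / (2a) (with unit conversion) = 82160.0 mm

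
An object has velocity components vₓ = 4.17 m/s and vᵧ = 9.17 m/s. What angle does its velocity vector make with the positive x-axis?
θ = arctan(vᵧ/vₓ) = arctan(9.17/4.17) = 65.55°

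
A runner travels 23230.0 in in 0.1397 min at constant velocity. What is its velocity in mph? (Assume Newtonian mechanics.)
v = d/t (with unit conversion) = 157.5 mph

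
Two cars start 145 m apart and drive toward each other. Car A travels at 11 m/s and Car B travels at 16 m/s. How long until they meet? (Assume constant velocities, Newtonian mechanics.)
Combined speed: v_combined = 11 + 16 = 27 m/s
Time to meet: t = d/27 = 145/27 = 5.37 s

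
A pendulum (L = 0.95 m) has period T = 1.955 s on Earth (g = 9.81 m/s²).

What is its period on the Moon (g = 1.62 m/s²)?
T = 2π√(L/g), so T_moon/T_earth = √(g_earth/g_moon)
T_moon = 2π√(0.95/1.62) = 4.812 s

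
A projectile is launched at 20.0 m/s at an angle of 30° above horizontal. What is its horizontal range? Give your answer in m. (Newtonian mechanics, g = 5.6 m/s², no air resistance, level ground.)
R = v₀² sin(2θ) / g = 61.86 m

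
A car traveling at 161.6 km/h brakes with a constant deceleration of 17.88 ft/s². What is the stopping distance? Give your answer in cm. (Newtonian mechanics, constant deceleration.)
d = v₀² / (2a) (with unit conversion) = 18490.0 cm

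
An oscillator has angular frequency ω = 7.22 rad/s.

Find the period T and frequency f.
T = 2π/ω = 2π/7.22 = 0.8702 s; f = ω/2π = 1.149 Hz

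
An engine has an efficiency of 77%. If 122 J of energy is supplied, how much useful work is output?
W_out = η × W_in = 0.77 × 122 = 93.94 J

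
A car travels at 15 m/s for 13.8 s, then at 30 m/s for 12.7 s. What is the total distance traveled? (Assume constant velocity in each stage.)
d₁ = v₁t₁ = 15 × 13.8 = 207 m
d₂ = v₂t₂ = 30 × 12.7 = 381 m
d_total = 207 + 381 = 588.0 m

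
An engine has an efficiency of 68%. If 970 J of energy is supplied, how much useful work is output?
W_out = η × W_in = 0.68 × 970 = 659.6 J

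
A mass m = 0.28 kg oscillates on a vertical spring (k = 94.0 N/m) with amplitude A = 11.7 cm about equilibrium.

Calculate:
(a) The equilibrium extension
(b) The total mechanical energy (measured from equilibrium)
x_eq = mg/k = 0.28×9.81/94.0 = 0.02922 m = 2.922 cm
E = ½kA² = ½×94.0×(0.117)² = 0.6434 J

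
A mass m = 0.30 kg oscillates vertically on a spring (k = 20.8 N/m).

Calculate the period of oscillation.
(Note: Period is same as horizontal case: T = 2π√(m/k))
T = 2π√(m/k) = 2π√(0.3/20.8) = 0.7546 s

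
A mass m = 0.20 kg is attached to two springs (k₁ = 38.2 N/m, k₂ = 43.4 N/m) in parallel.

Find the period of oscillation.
k_eq = k₁+k₂ = 81.6 N/m
T = 2π√(m/k_eq) = 2π√(0.2/81.6) = 0.3111 s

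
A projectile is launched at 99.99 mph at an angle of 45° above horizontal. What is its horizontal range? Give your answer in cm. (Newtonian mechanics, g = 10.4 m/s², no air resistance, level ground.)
R = v₀² sin(2θ) / g (with unit conversion) = 19210.0 cm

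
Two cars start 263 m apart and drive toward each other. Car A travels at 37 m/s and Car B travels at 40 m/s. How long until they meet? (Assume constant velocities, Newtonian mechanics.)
Combined speed: v_combined = 37 + 40 = 77 m/s
Time to meet: t = d/77 = 263/77 = 3.42 s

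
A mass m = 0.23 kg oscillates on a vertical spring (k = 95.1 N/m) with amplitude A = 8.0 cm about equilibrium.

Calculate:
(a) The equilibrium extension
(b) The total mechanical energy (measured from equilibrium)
x_eq = mg/k = 0.23×9.81/95.1 = 0.02373 m = 2.373 cm
E = ½kA² = ½×95.1×(0.08)² = 0.3043 J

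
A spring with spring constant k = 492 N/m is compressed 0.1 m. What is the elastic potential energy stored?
PE = ½kx² = ½×492×0.1² = 2.46 J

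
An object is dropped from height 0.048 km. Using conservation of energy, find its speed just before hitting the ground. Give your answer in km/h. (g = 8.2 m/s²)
mgh = ½mv² → v = √(2gh) = √(2×8.2×48) = 28.06 m/s = 101.0 km/h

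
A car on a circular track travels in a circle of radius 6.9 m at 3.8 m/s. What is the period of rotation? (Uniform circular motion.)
T = 2πr/v = 2π×6.9/3.8 = 11.41 s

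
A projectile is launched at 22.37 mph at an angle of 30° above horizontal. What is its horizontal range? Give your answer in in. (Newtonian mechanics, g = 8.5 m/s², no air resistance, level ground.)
R = v₀² sin(2θ) / g (with unit conversion) = 401.1 in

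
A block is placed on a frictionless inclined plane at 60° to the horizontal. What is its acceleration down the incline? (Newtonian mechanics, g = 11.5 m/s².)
a = g sin(θ) = 11.5 × sin(60°) = 11.5 × 0.866 = 9.96 m/s²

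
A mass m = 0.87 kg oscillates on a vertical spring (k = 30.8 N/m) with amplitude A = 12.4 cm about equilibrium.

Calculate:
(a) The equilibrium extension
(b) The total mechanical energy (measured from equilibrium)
x_eq = mg/k = 0.87×9.81/30.8 = 0.2771 m = 27.71 cm
E = ½kA² = ½×30.8×(0.124)² = 0.2368 J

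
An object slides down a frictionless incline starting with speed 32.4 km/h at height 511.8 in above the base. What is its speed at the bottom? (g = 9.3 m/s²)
½mv₀² + mgh = ½mv² → v = √(v₀² + 2gh) = √(9² + 2×9.3×13) = 17.97 m/s = 64.68 km/h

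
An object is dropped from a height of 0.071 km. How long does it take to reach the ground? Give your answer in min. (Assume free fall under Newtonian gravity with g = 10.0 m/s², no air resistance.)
t = √(2h/g) (with unit conversion) = 0.0628 min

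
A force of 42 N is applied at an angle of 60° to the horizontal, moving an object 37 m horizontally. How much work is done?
W = Fd cosθ = 42×37×cos(60°) = 777.0 J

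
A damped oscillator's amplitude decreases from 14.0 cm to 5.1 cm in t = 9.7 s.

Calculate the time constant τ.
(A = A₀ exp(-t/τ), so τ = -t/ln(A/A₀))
A/A₀ = 5.1/14.0 = 0.3643; ln(A/A₀) = -1.01
τ = −t/ln(A/A₀) = −9.7/-1.01 = 9.606 s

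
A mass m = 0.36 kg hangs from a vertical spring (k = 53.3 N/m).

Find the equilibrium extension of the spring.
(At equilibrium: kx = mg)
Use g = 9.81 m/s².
x_eq = mg/k = 0.36×9.81/53.3 = 0.06626 m = 6.626 cm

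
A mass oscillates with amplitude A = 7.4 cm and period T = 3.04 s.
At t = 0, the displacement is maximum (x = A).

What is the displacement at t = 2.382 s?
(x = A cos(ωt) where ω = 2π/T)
ω = 2π/T = 2π/3.04 = 2.067 rad/s
x = A cos(ωt) = 7.4×cos(2.067×2.382) = 1.549 cm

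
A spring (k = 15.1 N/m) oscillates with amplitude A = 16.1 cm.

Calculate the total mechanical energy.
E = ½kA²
E = ½kA² = ½×15.1×(0.161)² = 0.1957 J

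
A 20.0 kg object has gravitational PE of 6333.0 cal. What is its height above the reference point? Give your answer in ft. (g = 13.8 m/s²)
PE = mgh → h = PE/(mg) = 2.65e+04 J / (20 kg × 13.8 m/s²) = 96 m = 315.0 ft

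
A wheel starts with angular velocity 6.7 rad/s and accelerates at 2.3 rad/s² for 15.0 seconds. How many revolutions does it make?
θ = ω₀t + ½αt² = 6.7×15.0 + ½×2.3×15.0² = 359.25 rad
Revolutions = θ/(2π) = 359.25/(2π) = 57.18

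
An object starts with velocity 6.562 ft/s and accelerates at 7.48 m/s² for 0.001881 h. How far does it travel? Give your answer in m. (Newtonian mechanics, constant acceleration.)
d = v₀t + ½at² (with unit conversion) = 185.0 m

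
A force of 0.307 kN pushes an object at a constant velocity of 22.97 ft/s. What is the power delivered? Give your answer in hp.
P = Fv = 307 N × 7.001 m/s = 2149 W = 2.882 hp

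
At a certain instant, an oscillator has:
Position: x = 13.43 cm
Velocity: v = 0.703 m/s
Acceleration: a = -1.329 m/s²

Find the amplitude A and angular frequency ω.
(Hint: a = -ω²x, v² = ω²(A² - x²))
a = −ω²x → ω = √(|a|/x) = √(1.329/0.1343) = 3.146 rad/s
v² = ω²(A² − x²) → A = √(x² + v²/ω²) = √(0.1343² + 0.703²/3.146²) = 0.2607 m = 26.07 cm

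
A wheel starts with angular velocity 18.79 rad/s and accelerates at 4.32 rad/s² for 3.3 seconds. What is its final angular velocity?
ω = ω₀ + αt = 18.79 + 4.32 × 3.3 = 33.05 rad/s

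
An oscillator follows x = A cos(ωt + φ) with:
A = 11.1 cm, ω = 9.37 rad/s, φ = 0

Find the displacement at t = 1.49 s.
x = A cos(ωt + φ) = 11.1×cos(9.37×1.49 + 0) = 1.942 cm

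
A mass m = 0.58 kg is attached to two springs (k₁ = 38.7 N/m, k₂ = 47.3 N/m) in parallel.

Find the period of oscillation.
k_eq = k₁+k₂ = 86 N/m
T = 2π√(m/k_eq) = 2π√(0.58/86) = 0.516 s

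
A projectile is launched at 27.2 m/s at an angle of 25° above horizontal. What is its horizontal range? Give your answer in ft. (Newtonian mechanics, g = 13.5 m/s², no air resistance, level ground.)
R = v₀² sin(2θ) / g (with unit conversion) = 137.7 ft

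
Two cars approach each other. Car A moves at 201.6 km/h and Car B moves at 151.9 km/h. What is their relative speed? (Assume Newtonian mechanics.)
v_rel = v_A + v_B = 201.6 + 151.9 = 353.5 km/h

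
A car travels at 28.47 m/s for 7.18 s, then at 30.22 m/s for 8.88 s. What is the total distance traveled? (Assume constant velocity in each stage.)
d₁ = v₁t₁ = 28.47 × 7.18 = 204.415 m
d₂ = v₂t₂ = 30.22 × 8.88 = 268.354 m
d_total = 204.415 + 268.354 = 472.77 m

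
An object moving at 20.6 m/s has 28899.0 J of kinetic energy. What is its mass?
KE = ½mv² → m = 2KE/v² = 2×28899.0/20.6² = 136.2 kg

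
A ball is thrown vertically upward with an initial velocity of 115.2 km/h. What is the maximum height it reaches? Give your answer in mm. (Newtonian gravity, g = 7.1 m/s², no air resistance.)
h_max = v₀²/(2g) (with unit conversion) = 72110.0 mm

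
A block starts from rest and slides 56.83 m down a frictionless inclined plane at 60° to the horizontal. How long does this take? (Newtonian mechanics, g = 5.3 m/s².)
a = g sin(θ) = 5.3 × sin(60°) = 4.59 m/s²
t = √(2d/a) = √(2 × 56.83 / 4.59) = 4.98 s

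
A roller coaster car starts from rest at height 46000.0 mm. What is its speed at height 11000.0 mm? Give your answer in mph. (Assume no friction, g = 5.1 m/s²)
mgh₁ = ½mv₂² + mgh₂ → v₂ = √(2g(h₁−h₂)) = √(2×5.1×(46−11)) = 18.89 m/s = 42.27 mph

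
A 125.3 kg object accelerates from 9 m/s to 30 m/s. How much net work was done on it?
W_net = ΔKE = ½m(v₂² − v₁²) = ½×125.3×(30² − 9²) = 51310.35 J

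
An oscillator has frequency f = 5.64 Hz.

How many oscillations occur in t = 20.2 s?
n = f×t = 5.64×20.2 = 113.9 oscillations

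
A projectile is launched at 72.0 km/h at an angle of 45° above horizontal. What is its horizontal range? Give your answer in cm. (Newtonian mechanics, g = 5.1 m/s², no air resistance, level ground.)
R = v₀² sin(2θ) / g (with unit conversion) = 7843.0 cm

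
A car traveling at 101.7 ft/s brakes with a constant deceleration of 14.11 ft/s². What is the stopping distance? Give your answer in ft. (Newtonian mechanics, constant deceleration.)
d = v₀² / (2a) (with unit conversion) = 366.5 ft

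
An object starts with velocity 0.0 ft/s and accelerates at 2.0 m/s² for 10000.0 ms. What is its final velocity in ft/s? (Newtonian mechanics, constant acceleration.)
v = v₀ + at (with unit conversion) = 65.62 ft/s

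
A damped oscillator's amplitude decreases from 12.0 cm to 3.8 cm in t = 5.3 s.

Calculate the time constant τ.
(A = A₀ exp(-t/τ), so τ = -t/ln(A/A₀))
A/A₀ = 3.8/12.0 = 0.3167; ln(A/A₀) = -1.15
τ = −t/ln(A/A₀) = −5.3/-1.15 = 4.609 s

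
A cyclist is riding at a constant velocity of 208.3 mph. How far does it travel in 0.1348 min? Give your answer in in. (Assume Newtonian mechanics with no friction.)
d = vt (with unit conversion) = 29650.0 in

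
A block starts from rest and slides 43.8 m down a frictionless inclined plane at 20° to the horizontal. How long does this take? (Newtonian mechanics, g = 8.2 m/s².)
a = g sin(θ) = 8.2 × sin(20°) = 2.8 m/s²
t = √(2d/a) = √(2 × 43.8 / 2.8) = 5.59 s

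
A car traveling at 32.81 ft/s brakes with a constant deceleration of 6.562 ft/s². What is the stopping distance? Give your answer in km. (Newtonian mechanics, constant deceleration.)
d = v₀² / (2a) (with unit conversion) = 0.025 km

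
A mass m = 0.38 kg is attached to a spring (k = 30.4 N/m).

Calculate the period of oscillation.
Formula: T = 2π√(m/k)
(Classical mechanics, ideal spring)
T = 2π√(m/k) = 2π√(0.38/30.4) = 0.7025 s; f = 1/T = 1.424 Hz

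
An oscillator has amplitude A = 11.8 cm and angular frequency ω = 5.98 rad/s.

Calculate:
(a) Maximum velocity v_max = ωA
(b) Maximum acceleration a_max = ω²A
v_max = ωA = 5.98×0.118 = 0.7056 m/s
a_max = ω²A = 5.98²×0.118 = 4.22 m/s²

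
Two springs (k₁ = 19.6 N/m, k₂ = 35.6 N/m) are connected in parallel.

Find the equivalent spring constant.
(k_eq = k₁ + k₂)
k_eq = k₁ + k₂ = 19.6 + 35.6 = 55.2 N/m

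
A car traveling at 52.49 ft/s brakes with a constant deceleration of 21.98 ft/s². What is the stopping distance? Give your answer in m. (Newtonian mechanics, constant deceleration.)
d = v₀² / (2a) (with unit conversion) = 19.1 m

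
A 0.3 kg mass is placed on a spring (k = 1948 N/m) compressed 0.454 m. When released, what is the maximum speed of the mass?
½kx² = ½mv² → v = x√(k/m) = 0.454×√(1948/0.3) = 36.58 m/s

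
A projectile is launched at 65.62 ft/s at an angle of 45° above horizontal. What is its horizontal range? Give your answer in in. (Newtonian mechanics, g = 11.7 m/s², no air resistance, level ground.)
R = v₀² sin(2θ) / g (with unit conversion) = 1346.0 in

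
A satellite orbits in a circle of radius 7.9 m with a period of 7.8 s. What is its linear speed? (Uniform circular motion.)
v = 2πr/T = 2π×7.9/7.8 = 6.36 m/s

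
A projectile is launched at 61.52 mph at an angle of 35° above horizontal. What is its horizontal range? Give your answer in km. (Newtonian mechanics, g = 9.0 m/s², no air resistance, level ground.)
R = v₀² sin(2θ) / g (with unit conversion) = 0.07897 km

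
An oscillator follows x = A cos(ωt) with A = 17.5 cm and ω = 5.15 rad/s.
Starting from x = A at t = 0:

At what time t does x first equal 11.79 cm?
cos(ωt) = x/A = 11.79/17.5 = 0.6737
ωt = arccos(0.6737) = 0.8316 rad
t = 0.8316/5.15 = 0.1615 s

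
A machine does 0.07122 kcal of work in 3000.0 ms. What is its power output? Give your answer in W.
P = W/t = 298 J / 3 s = 99.33 W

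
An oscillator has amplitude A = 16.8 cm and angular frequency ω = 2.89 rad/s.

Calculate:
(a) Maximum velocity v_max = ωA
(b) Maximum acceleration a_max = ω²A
v_max = ωA = 2.89×0.168 = 0.4855 m/s
a_max = ω²A = 2.89²×0.168 = 1.403 m/s²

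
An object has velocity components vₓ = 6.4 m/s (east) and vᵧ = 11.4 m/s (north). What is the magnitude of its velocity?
|v| = √(vₓ² + vᵧ²) = √(6.4² + 11.4²) = √(170.92) = 13.07 m/s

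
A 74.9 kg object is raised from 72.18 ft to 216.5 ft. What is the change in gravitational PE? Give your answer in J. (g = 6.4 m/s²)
ΔPE = mg(h₂ − h₁) = 74.9 kg × 6.4 m/s² × (65.99 − 22) m = 2.109e+04 J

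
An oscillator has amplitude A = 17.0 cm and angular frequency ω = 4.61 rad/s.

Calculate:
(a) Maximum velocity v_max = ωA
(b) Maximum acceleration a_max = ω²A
v_max = ωA = 4.61×0.17 = 0.7837 m/s
a_max = ω²A = 4.61²×0.17 = 3.613 m/s²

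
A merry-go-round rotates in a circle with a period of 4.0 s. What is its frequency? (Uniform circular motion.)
f = 1/T = 1/4.0 = 0.25 Hz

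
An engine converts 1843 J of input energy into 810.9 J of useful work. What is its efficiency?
η = W_out/W_in = 810.9/1843 = 0.44 = 44.0%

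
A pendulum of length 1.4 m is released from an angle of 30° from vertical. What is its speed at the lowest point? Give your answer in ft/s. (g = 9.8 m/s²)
h = L(1 − cosθ) = 1.4×(1 − cos30°) = 0.1876 m
v = √(2gh) = √(2×9.8×0.1876) = 1.917 m/s = 6.291 ft/s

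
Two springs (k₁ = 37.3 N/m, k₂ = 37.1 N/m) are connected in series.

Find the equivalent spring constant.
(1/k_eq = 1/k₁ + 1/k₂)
1/k_eq = 1/37.3 + 1/37.1 = 0.053764; k_eq = 18.6 N/m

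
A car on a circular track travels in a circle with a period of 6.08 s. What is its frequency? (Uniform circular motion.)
f = 1/T = 1/6.08 = 0.1645 Hz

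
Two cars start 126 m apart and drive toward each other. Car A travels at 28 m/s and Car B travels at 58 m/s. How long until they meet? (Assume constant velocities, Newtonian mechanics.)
Combined speed: v_combined = 28 + 58 = 86 m/s
Time to meet: t = d/86 = 126/86 = 1.47 s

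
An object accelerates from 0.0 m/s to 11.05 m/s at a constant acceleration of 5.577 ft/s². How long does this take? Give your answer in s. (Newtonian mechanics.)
t = (v - v₀)/a (with unit conversion) = 6.5 s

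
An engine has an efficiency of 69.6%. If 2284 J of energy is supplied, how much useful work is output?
W_out = η × W_in = 0.696 × 2284 = 1589.7 J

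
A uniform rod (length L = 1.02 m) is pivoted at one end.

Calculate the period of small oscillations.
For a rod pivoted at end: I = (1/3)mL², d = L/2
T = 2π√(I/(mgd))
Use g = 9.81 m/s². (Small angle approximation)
I/m = (1/3)L² = 0.3468 m²; d = L/2 = 0.51 m
T = 2π√(I/(mgd)) = 2π√(0.3468/(9.81×0.51)) = 1.654 s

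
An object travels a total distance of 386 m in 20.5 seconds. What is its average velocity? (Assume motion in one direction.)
v_avg = Δd / Δt = 386 / 20.5 = 18.83 m/s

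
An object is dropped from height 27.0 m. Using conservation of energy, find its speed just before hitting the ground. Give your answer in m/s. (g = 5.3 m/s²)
mgh = ½mv² → v = √(2gh) = √(2×5.3×27) = 16.92 m/s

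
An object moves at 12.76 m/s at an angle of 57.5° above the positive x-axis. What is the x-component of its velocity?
vₓ = v cos(θ) = 12.76 × cos(57.5°) = 6.86 m/s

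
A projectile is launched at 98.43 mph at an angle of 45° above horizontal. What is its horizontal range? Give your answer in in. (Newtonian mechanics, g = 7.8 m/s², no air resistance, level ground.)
R = v₀² sin(2θ) / g (with unit conversion) = 9773.0 in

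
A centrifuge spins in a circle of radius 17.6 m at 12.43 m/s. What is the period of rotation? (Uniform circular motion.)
T = 2πr/v = 2π×17.6/12.43 = 8.9 s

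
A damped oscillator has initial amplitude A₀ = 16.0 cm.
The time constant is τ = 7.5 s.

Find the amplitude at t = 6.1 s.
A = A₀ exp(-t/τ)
A = A₀ exp(−t/τ) = 16.0×exp(−6.1/7.5) = 7.094 cm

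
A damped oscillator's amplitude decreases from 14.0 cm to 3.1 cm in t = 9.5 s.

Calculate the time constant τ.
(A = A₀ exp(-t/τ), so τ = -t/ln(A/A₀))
A/A₀ = 3.1/14.0 = 0.2214; ln(A/A₀) = -1.508
τ = −t/ln(A/A₀) = −9.5/-1.508 = 6.301 s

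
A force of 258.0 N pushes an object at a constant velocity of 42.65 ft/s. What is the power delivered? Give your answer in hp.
P = Fv = 258 N × 13 m/s = 3354 W = 4.498 hp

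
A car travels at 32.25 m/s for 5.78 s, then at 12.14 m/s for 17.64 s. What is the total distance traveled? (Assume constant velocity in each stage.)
d₁ = v₁t₁ = 32.25 × 5.78 = 186.405 m
d₂ = v₂t₂ = 12.14 × 17.64 = 214.15 m
d_total = 186.405 + 214.15 = 400.55 m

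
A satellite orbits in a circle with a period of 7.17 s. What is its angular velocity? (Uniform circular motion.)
ω = 2π/T = 2π/7.17 = 0.8763 rad/s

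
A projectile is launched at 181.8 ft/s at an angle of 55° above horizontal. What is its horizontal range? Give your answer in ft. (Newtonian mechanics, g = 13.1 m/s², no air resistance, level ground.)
R = v₀² sin(2θ) / g (with unit conversion) = 722.6 ft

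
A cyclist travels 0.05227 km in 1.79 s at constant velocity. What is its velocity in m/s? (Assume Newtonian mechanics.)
v = d/t (with unit conversion) = 29.2 m/s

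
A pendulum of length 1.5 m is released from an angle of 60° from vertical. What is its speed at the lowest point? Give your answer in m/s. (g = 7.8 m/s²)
h = L(1 − cosθ) = 1.5×(1 − cos60°) = 0.75 m
v = √(2gh) = √(2×7.8×0.75) = 3.421 m/s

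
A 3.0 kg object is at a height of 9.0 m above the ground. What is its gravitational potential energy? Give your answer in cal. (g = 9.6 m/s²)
PE = mgh = 3 kg × 9.6 m/s² × 9 m = 259.2 J = 61.95 cal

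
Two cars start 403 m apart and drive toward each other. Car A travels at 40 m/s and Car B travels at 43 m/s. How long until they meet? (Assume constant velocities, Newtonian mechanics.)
Combined speed: v_combined = 40 + 43 = 83 m/s
Time to meet: t = d/83 = 403/83 = 4.86 s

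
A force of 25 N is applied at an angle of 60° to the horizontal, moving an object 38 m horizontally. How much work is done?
W = Fd cosθ = 25×38×cos(60°) = 475.0 J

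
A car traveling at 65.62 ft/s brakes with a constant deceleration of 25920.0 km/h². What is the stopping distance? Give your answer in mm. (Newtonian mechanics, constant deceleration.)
d = v₀² / (2a) (with unit conversion) = 100000.0 mm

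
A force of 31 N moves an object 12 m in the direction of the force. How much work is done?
W = Fd = 31×12 = 372.0 J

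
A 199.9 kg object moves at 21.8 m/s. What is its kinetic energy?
KE = ½mv² = ½×199.9×21.8² = 47500.24 J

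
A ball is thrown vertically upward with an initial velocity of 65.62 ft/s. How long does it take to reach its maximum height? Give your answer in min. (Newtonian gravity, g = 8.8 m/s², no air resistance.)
t_up = v₀/g (with unit conversion) = 0.03788 min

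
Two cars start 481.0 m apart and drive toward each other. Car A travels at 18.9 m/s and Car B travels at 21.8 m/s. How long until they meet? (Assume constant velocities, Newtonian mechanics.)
Combined speed: v_combined = 18.9 + 21.8 = 40.7 m/s
Time to meet: t = d/40.7 = 481.0/40.7 = 11.82 s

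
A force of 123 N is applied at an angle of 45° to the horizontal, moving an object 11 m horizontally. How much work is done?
W = Fd cosθ = 123×11×cos(45°) = 956.72 J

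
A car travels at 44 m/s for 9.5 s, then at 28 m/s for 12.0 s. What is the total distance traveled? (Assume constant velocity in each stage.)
d₁ = v₁t₁ = 44 × 9.5 = 418 m
d₂ = v₂t₂ = 28 × 12.0 = 336 m
d_total = 418 + 336 = 754.0 m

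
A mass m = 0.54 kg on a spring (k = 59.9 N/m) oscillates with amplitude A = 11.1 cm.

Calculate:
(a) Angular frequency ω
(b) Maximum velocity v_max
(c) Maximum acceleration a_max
ω = √(k/m) = √(59.9/0.54) = 10.53 rad/s
v_max = ωA = 10.53×0.111 = 1.169 m/s
a_max = ω²A = 10.53²×0.111 = 12.31 m/s²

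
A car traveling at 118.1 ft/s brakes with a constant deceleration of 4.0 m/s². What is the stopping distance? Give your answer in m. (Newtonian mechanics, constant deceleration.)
d = v₀² / (2a) (with unit conversion) = 162.0 m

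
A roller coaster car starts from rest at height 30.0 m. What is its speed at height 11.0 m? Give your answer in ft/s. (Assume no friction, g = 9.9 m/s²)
mgh₁ = ½mv₂² + mgh₂ → v₂ = √(2g(h₁−h₂)) = √(2×9.9×(30−11)) = 19.4 m/s = 63.63 ft/s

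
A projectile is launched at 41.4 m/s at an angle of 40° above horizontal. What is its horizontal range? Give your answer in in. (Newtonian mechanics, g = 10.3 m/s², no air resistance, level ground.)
R = v₀² sin(2θ) / g (with unit conversion) = 6452.0 in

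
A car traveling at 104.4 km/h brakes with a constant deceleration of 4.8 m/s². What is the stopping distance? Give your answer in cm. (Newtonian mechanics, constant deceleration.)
d = v₀² / (2a) (with unit conversion) = 8760.0 cm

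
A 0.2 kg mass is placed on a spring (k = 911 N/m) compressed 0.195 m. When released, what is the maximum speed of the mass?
½kx² = ½mv² → v = x√(k/m) = 0.195×√(911/0.2) = 13.16 m/s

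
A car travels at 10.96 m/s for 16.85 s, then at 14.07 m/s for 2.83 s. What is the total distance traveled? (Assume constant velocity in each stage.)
d₁ = v₁t₁ = 10.96 × 16.85 = 184.676 m
d₂ = v₂t₂ = 14.07 × 2.83 = 39.8181 m
d_total = 184.676 + 39.8181 = 224.49 m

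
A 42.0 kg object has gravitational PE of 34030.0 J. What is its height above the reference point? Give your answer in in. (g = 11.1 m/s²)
PE = mgh → h = PE/(mg) = 3.403e+04 J / (42 kg × 11.1 m/s²) = 72.99 m = 2874.0 in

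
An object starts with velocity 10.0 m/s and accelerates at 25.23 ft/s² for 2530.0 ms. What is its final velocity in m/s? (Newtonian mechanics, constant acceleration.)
v = v₀ + at (with unit conversion) = 29.46 m/s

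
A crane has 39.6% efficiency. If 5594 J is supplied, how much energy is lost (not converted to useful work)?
W_out = η × W_in = 0.396×5594 = 2215.2 J
W_lost = W_in − W_out = 5594 − 2215.2 = 3378.8 J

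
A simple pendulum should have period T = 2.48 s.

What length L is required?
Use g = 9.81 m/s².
T = 2π√(L/g) → L = g(T/2π)² = 9.81×(2.48/2π)² = 1.528 m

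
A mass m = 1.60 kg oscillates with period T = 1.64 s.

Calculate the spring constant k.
T = 2π√(m/k) → k = m(2π/T)² = 1.6×(2π/1.64)² = 23.49 N/m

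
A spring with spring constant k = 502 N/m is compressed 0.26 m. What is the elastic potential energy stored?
PE = ½kx² = ½×502×0.26² = 16.97 J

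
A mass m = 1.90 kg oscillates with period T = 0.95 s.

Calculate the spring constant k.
T = 2π√(m/k) → k = m(2π/T)² = 1.9×(2π/0.95)² = 83.11 N/m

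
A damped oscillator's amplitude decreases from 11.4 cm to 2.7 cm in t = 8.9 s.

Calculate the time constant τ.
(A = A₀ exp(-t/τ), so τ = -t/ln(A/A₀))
A/A₀ = 2.7/11.4 = 0.2368; ln(A/A₀) = -1.44
τ = −t/ln(A/A₀) = −8.9/-1.44 = 6.179 s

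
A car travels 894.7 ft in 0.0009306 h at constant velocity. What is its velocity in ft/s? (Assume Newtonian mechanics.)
v = d/t (with unit conversion) = 267.1 ft/s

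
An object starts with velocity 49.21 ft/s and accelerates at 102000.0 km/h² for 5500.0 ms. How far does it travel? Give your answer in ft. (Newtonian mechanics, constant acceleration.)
d = v₀t + ½at² (with unit conversion) = 661.2 ft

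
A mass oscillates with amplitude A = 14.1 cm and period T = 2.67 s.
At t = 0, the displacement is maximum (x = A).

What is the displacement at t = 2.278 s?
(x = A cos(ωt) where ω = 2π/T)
ω = 2π/T = 2π/2.67 = 2.353 rad/s
x = A cos(ωt) = 14.1×cos(2.353×2.278) = 8.514 cm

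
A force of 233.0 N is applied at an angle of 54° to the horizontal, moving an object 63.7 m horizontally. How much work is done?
W = Fd cosθ = 233.0×63.7×cos(54°) = 8724.0 J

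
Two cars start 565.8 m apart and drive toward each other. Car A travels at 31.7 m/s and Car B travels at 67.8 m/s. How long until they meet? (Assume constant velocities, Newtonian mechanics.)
Combined speed: v_combined = 31.7 + 67.8 = 99.5 m/s
Time to meet: t = d/99.5 = 565.8/99.5 = 5.69 s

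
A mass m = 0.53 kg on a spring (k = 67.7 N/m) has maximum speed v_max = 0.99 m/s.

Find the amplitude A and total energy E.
½mv²_max = ½kA² → A = v_max√(m/k) = 0.99×√(0.53/67.7) = 0.08759 m = 8.759 cm
E = ½mv²_max = ½×0.53×0.99² = 0.2597 J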